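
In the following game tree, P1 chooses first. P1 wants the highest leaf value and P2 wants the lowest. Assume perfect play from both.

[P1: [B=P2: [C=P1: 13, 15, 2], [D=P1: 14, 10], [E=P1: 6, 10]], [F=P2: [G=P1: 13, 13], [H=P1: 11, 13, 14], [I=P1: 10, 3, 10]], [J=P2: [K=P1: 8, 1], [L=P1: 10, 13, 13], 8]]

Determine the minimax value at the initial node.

C (P1): max(13, 15, 2) = 15
D (P1): max(14, 10) = 14
E (P1): max(6, 10) = 10
B (P2): min(15, 14, 10) = 10
G (P1): max(13, 13) = 13
H (P1): max(11, 13, 14) = 14
I (P1): max(10, 3, 10) = 10
F (P2): min(13, 14, 10) = 10
K (P1): max(8, 1) = 8
L (P1): max(10, 13, 13) = 13
J (P2): min(8, 13, 8) = 8
Root (P1): max(10, 10, 8) = 10

10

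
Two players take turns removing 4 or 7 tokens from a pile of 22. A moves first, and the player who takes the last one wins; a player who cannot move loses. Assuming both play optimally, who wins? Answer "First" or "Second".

W/L table (W = player to move can force a win):
i:   0  1  2  3  4  5  6  7  8  9 10 11 12 13 14 15 16 17 18 19 20 21 22
     L  L  L  L  W  W  W  W  W  W  W  L  L  L  L  W  W  W  W  W  W  W  L
Position 22 is L, so the second player wins.

Second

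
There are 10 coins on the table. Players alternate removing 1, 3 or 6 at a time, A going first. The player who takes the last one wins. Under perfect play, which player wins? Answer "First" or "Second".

First

Positions where the player to move wins (W) vs loses (L):
i:   0  1  2  3  4  5  6  7  8  9 10
     L  W  L  W  L  W  W  W  W  L  W
Position 10 is W, so the first player wins.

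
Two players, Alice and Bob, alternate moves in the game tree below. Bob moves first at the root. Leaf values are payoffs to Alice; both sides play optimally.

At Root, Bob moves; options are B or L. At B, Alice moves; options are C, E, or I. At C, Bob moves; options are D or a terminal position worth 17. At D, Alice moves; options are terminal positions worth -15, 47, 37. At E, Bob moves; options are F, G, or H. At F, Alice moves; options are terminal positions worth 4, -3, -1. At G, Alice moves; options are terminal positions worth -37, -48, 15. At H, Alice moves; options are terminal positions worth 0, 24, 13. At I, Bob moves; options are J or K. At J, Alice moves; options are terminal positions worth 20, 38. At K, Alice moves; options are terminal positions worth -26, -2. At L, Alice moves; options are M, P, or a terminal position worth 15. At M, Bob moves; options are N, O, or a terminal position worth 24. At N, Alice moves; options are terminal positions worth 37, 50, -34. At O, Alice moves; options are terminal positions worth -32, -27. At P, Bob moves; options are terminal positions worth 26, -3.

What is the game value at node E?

F: max(4, -3, -1) = 4
G: max(-37, -48, 15) = 15
H: max(0, 24, 13) = 24
E: min(4, 15, 24) = 4

4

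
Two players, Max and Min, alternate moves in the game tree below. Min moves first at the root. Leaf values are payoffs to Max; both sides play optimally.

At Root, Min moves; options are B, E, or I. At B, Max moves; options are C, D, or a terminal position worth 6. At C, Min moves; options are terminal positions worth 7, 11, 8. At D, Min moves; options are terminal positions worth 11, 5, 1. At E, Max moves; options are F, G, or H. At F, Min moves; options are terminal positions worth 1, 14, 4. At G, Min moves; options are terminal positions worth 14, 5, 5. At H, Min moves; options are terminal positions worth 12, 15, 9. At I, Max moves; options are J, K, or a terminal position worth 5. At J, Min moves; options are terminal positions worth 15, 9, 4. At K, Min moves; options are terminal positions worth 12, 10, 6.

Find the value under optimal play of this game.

C (Min): min(7, 11, 8) = 7
D (Min): min(11, 5, 1) = 1
B (Max): max(7, 1, 6) = 7
F (Min): min(1, 14, 4) = 1
G (Min): min(14, 5, 5) = 5
H (Min): min(12, 15, 9) = 9
E (Max): max(1, 5, 9) = 9
J (Min): min(15, 9, 4) = 4
K (Min): min(12, 10, 6) = 6
I (Max): max(4, 6, 5) = 6
Root (Min): min(7, 9, 6) = 6

6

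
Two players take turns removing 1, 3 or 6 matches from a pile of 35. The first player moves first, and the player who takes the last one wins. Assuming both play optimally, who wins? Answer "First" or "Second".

First

i:   0  1  2  3  4  5  6  7  8  9 10 11 12 13 14 15 16 17 18 19 20 21 22 23 24 25 26 27 28 29 30 31 32 33 34 35
     L  W  L  W  L  W  W  W  W  L  W  L  W  L  W  W  W  W  L  W  L  W  L  W  W  W  W  L  W  L  W  L  W  W  W  W
Position 35 is W, so the first player wins.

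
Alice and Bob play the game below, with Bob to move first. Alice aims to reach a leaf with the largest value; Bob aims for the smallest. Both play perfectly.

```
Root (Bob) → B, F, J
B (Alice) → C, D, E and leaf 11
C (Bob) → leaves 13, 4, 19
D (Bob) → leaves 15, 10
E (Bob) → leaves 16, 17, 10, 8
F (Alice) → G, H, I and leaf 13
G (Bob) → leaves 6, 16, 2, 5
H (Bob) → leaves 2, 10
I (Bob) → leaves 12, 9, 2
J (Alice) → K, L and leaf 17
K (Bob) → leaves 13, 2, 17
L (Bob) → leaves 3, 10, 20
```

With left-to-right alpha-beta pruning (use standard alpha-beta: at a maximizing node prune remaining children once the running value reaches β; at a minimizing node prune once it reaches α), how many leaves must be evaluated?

25

C [α=-∞,β=+∞]: v=4
D [α=4,β=+∞]: v=10
E [α=10,β=+∞]: v=10 after child 3 ≤ α → α-cutoff, skip 1
B [α=-∞,β=+∞]: v=11
G [α=-∞,β=11]: v=2
H [α=2,β=11]: v=2 after child 1 ≤ α → α-cutoff, skip 1
I [α=2,β=11]: v=2
F [α=-∞,β=11]: v=13
K [α=-∞,β=11]: v=2
L [α=2,β=11]: v=3
J [α=-∞,β=11]: v=17
Root [α=-∞,β=+∞]: v=11
Leaves evaluated: 25 of 27.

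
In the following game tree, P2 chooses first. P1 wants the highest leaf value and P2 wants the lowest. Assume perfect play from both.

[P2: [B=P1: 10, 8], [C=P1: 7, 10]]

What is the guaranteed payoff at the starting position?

10

B (P1): max(10, 8) = 10
C (P1): max(7, 10) = 10
Root (P2): min(10, 10) = 10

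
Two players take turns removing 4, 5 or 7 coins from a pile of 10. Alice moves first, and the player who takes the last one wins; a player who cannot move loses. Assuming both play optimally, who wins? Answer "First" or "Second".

First

Positions where the player to move wins (W) vs loses (L):
i:   0  1  2  3  4  5  6  7  8  9 10
     L  L  L  L  W  W  W  W  W  W  W
Position 10 is W, so the first player wins.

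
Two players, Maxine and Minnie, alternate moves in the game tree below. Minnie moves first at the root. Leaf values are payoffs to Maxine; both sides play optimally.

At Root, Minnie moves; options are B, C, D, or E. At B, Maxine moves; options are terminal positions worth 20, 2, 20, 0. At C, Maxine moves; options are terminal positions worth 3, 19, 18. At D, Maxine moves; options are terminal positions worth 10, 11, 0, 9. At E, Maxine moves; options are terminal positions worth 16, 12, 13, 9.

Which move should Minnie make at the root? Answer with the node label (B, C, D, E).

B (Maxine): max(20, 2, 20, 0) = 20
C (Maxine): max(3, 19, 18) = 19
D (Maxine): max(10, 11, 0, 9) = 11
E (Maxine): max(16, 12, 13, 9) = 16
Root (Minnie): min(20, 19, 11, 16) = 11
Minnie picks the child with the lowest value: D (value 11).

D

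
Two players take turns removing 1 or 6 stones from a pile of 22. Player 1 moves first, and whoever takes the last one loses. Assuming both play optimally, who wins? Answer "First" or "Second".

Mark each pile size as W (mover wins) or L (mover loses):
i:   0  1  2  3  4  5  6  7  8  9 10 11 12 13 14 15 16 17 18 19 20 21 22
     W  L  W  L  W  L  W  W  L  W  L  W  L  W  W  L  W  L  W  L  W  W  L
Position 22 is L, so the second player wins.

Second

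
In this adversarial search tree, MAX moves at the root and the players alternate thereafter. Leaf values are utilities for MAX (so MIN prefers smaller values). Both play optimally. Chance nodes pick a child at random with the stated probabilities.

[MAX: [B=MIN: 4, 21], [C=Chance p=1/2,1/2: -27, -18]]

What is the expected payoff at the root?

4

B (MIN): min(4, 21) = 4
C (Chance): 1/2·-27 + 1/2·-18 = -22.5
Root (MAX): max(4, -22.5) = 4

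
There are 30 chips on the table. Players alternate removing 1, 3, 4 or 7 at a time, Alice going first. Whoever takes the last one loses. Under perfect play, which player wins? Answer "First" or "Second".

First

Mark each pile size as W (mover wins) or L (mover loses):
i:   0  1  2  3  4  5  6  7  8  9 10 11 12 13 14 15 16 17 18 19 20 21 22 23 24 25 26 27 28 29 30
     W  L  W  L  W  W  W  W  W  L  W  L  W  W  W  W  W  L  W  L  W  W  W  W  W  L  W  L  W  W  W
Position 30 is W, so the first player wins.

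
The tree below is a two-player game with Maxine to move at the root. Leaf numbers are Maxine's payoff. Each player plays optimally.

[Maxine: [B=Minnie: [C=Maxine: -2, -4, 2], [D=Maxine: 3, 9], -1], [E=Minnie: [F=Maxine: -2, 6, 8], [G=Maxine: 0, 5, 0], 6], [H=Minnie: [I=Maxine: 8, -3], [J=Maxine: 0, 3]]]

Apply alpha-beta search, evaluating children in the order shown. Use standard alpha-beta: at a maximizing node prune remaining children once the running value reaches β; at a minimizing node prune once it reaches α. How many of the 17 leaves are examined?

C [α=-∞,β=+∞]: v=2
D [α=-∞,β=2]: v=3 after child 1 ≥ β → β-cutoff, skip 1
B [α=-∞,β=+∞]: v=-1
F [α=-1,β=+∞]: v=8
G [α=-1,β=8]: v=5
E [α=-1,β=+∞]: v=5
I [α=5,β=+∞]: v=8
J [α=5,β=8]: v=3
H [α=5,β=+∞]: v=3
Root [α=-∞,β=+∞]: v=5
Leaves evaluated: 16 of 17.

16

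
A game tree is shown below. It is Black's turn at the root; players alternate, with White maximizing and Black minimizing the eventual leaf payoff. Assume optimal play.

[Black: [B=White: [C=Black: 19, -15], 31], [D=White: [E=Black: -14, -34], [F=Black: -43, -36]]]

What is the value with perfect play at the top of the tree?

-34

C (Black): min(19, -15) = -15
B (White): max(-15, 31) = 31
E (Black): min(-14, -34) = -34
F (Black): min(-43, -36) = -43
D (White): max(-34, -43) = -34
Root (Black): min(31, -34) = -34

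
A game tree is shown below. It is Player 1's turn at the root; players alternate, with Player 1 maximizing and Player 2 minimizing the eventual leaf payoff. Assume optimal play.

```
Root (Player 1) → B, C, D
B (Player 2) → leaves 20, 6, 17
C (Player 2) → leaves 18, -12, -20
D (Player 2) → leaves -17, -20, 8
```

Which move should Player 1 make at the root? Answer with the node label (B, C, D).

B

B (Player 2): min(20, 6, 17) = 6
C (Player 2): min(18, -12, -20) = -20
D (Player 2): min(-17, -20, 8) = -20
Root (Player 1): max(6, -20, -20) = 6
Player 1 picks the child with the highest value: B (value 6).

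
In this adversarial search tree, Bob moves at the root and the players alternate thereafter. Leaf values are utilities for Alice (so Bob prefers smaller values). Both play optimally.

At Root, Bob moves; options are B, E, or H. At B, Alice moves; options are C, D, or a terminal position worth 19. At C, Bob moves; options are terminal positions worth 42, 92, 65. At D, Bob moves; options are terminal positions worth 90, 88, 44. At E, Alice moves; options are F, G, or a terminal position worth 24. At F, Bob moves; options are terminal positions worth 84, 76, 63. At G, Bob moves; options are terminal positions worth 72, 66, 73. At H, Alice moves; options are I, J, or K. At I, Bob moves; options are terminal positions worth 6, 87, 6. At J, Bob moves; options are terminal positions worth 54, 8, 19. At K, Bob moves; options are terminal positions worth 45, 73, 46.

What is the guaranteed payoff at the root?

C (Bob): min(42, 92, 65) = 42
D (Bob): min(90, 88, 44) = 44
B (Alice): max(42, 44, 19) = 44
F (Bob): min(84, 76, 63) = 63
G (Bob): min(72, 66, 73) = 66
E (Alice): max(63, 66, 24) = 66
I (Bob): min(6, 87, 6) = 6
J (Bob): min(54, 8, 19) = 8
K (Bob): min(45, 73, 46) = 45
H (Alice): max(6, 8, 45) = 45
Root (Bob): min(44, 66, 45) = 44

44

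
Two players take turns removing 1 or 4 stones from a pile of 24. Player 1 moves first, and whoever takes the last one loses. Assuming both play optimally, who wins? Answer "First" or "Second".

First

W/L table (W = player to move can force a win):
i:   0  1  2  3  4  5  6  7  8  9 10 11 12 13 14 15 16 17 18 19 20 21 22 23 24
     W  L  W  L  W  W  L  W  L  W  W  L  W  L  W  W  L  W  L  W  W  L  W  L  W
Position 24 is W, so the first player wins.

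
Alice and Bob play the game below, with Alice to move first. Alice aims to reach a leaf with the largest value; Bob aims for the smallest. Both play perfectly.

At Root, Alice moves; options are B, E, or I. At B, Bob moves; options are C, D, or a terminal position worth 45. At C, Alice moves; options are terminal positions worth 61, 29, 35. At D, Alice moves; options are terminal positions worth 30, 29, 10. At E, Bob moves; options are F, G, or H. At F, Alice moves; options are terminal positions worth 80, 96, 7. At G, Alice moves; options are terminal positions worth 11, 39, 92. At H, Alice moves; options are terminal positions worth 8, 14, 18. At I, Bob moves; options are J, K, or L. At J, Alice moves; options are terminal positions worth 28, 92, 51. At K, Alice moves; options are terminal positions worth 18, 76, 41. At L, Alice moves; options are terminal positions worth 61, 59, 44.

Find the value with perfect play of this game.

C (Alice): max(61, 29, 35) = 61
D (Alice): max(30, 29, 10) = 30
B (Bob): min(61, 30, 45) = 30
F (Alice): max(80, 96, 7) = 96
G (Alice): max(11, 39, 92) = 92
H (Alice): max(8, 14, 18) = 18
E (Bob): min(96, 92, 18) = 18
J (Alice): max(28, 92, 51) = 92
K (Alice): max(18, 76, 41) = 76
L (Alice): max(61, 59, 44) = 61
I (Bob): min(92, 76, 61) = 61
Root (Alice): max(30, 18, 61) = 61

61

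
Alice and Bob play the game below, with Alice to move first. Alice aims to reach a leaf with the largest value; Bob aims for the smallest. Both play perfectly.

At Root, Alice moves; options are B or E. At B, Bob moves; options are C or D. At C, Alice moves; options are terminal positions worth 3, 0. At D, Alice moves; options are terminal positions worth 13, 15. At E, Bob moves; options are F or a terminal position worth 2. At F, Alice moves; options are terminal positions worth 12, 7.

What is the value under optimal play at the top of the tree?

3

C (Alice): max(3, 0) = 3
D (Alice): max(13, 15) = 15
B (Bob): min(3, 15) = 3
F (Alice): max(12, 7) = 12
E (Bob): min(12, 2) = 2
Root (Alice): max(3, 2) = 3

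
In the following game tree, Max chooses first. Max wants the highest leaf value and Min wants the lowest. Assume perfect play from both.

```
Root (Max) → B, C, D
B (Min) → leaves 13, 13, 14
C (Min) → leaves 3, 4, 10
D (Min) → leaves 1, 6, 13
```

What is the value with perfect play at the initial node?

B (Min): min(13, 13, 14) = 13
C (Min): min(3, 4, 10) = 3
D (Min): min(1, 6, 13) = 1
Root (Max): max(13, 3, 1) = 13

13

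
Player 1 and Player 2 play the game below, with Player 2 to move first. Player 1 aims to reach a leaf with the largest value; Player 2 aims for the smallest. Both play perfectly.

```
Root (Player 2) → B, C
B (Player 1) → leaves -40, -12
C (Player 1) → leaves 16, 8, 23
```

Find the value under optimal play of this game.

-12

B (Player 1): max(-40, -12) = -12
C (Player 1): max(16, 8, 23) = 23
Root (Player 2): min(-12, 23) = -12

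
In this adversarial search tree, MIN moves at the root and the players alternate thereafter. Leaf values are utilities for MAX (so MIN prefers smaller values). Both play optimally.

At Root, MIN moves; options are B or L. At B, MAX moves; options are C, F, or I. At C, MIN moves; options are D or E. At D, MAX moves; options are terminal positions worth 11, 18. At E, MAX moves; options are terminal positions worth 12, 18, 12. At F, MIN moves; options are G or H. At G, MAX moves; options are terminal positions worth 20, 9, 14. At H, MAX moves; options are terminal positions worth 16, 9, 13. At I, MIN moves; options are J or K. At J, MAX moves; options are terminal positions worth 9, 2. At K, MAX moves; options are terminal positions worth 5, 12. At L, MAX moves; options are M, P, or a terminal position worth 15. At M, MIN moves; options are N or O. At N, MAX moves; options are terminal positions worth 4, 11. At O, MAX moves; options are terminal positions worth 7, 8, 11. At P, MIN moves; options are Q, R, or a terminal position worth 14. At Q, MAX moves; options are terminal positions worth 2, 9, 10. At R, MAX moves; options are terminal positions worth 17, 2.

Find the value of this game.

D (MAX): max(11, 18) = 18
E (MAX): max(12, 18, 12) = 18
C (MIN): min(18, 18) = 18
G (MAX): max(20, 9, 14) = 20
H (MAX): max(16, 9, 13) = 16
F (MIN): min(20, 16) = 16
J (MAX): max(9, 2) = 9
K (MAX): max(5, 12) = 12
I (MIN): min(9, 12) = 9
B (MAX): max(18, 16, 9) = 18
N (MAX): max(4, 11) = 11
O (MAX): max(7, 8, 11) = 11
M (MIN): min(11, 11) = 11
Q (MAX): max(2, 9, 10) = 10
R (MAX): max(17, 2) = 17
P (MIN): min(10, 17, 14) = 10
L (MAX): max(11, 10, 15) = 15
Root (MIN): min(18, 15) = 15

15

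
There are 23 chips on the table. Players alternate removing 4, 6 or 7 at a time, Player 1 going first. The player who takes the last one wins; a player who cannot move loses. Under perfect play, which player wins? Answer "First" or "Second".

Second

Positions where the player to move wins (W) vs loses (L):
i:   0  1  2  3  4  5  6  7  8  9 10 11 12 13 14 15 16 17 18 19 20 21 22 23
     L  L  L  L  W  W  W  W  W  W  W  L  L  L  L  W  W  W  W  W  W  W  L  L
Position 23 is L, so the second player wins.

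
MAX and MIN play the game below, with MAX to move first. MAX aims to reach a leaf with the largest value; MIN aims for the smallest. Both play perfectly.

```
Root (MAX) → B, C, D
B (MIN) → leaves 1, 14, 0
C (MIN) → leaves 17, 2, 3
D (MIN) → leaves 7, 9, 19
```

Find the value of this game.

B (MIN): min(1, 14, 0) = 0
C (MIN): min(17, 2, 3) = 2
D (MIN): min(7, 9, 19) = 7
Root (MAX): max(0, 2, 7) = 7

7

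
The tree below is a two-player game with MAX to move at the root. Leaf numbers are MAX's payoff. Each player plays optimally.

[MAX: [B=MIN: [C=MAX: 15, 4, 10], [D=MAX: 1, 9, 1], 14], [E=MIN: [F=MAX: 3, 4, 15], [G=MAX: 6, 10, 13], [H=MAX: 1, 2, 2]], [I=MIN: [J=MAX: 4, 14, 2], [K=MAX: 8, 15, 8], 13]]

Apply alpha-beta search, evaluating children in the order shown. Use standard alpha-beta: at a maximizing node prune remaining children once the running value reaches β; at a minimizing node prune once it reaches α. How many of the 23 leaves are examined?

C [α=-∞,β=+∞]: v=15
D [α=-∞,β=15]: v=9
B [α=-∞,β=+∞]: v=9
F [α=9,β=+∞]: v=15
G [α=9,β=15]: v=13
H [α=9,β=13]: v=2
E [α=9,β=+∞]: v=2
J [α=9,β=+∞]: v=14
K [α=9,β=14]: v=15 after child 2 ≥ β → β-cutoff, skip 1
I [α=9,β=+∞]: v=13
Root [α=-∞,β=+∞]: v=13
Leaves evaluated: 22 of 23.

22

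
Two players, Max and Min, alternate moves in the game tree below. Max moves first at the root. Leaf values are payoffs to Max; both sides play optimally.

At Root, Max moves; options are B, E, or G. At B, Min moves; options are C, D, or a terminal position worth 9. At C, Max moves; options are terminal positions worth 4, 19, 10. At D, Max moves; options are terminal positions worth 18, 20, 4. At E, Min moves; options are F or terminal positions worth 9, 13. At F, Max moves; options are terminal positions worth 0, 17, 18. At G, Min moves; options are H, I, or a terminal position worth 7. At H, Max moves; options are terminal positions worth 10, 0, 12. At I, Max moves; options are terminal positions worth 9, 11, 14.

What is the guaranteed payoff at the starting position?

9

C (Max): max(4, 19, 10) = 19
D (Max): max(18, 20, 4) = 20
B (Min): min(19, 20, 9) = 9
F (Max): max(0, 17, 18) = 18
E (Min): min(18, 9, 13) = 9
H (Max): max(10, 0, 12) = 12
I (Max): max(9, 11, 14) = 14
G (Min): min(12, 14, 7) = 7
Root (Max): max(9, 9, 7) = 9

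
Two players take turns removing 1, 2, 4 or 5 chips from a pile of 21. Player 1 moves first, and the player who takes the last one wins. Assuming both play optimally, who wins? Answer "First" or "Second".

Second

Compute winning (W) and losing (L) positions by backward induction:
i:   0  1  2  3  4  5  6  7  8  9 10 11 12 13 14 15 16 17 18 19 20 21
     L  W  W  L  W  W  L  W  W  L  W  W  L  W  W  L  W  W  L  W  W  L
Position 21 is L, so the second player wins.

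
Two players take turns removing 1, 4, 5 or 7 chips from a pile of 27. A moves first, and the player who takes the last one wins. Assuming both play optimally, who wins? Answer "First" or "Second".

First

Compute winning (W) and losing (L) positions by backward induction:
i:   0  1  2  3  4  5  6  7  8  9 10 11 12 13 14 15 16 17 18 19 20 21 22 23 24 25 26 27
     L  W  L  W  W  W  W  W  L  W  L  W  W  W  W  W  L  W  L  W  W  W  W  W  L  W  L  W
Position 27 is W, so the first player wins.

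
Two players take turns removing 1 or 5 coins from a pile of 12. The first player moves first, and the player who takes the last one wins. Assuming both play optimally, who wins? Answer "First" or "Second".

Second

Positions where the player to move wins (W) vs loses (L):
i:   0  1  2  3  4  5  6  7  8  9 10 11 12
     L  W  L  W  L  W  L  W  L  W  L  W  L
Position 12 is L, so the second player wins.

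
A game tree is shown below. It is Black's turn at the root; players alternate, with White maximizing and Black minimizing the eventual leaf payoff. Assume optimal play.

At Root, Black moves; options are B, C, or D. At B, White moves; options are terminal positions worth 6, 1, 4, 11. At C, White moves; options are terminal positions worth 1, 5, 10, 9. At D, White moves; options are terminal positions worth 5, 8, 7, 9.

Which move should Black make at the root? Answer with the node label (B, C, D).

D

B (White): max(6, 1, 4, 11) = 11
C (White): max(1, 5, 10, 9) = 10
D (White): max(5, 8, 7, 9) = 9
Root (Black): min(11, 10, 9) = 9
Black picks the child with the lowest value: D (value 9).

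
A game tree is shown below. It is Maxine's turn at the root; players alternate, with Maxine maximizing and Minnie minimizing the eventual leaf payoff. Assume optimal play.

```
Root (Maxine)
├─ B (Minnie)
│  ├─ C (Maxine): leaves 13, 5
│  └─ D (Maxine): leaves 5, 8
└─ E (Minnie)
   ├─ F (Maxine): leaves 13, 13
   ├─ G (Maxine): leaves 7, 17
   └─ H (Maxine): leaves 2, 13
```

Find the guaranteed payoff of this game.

13

C (Maxine): max(13, 5) = 13
D (Maxine): max(5, 8) = 8
B (Minnie): min(13, 8) = 8
F (Maxine): max(13, 13) = 13
G (Maxine): max(7, 17) = 17
H (Maxine): max(2, 13) = 13
E (Minnie): min(13, 17, 13) = 13
Root (Maxine): max(8, 13) = 13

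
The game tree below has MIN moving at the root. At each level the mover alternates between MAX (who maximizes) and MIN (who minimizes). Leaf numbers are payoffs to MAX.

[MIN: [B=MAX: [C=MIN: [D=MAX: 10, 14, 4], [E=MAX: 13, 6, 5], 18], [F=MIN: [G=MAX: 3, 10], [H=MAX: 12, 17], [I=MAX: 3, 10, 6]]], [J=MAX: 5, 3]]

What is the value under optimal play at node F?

G: max(3, 10) = 10
H: max(12, 17) = 17
I: max(3, 10, 6) = 10
F: min(10, 17, 10) = 10

10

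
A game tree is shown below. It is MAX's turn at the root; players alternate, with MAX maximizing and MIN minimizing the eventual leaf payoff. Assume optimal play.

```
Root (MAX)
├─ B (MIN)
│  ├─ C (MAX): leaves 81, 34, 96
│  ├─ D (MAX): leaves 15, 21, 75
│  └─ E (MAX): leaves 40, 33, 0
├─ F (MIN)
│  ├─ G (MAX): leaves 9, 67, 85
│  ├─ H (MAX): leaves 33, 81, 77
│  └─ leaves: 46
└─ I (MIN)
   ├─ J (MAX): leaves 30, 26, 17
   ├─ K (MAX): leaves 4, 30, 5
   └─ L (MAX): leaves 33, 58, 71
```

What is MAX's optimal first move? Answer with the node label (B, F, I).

F

C (MAX): max(81, 34, 96) = 96
D (MAX): max(15, 21, 75) = 75
E (MAX): max(40, 33, 0) = 40
B (MIN): min(96, 75, 40) = 40
G (MAX): max(9, 67, 85) = 85
H (MAX): max(33, 81, 77) = 81
F (MIN): min(85, 81, 46) = 46
J (MAX): max(30, 26, 17) = 30
K (MAX): max(4, 30, 5) = 30
L (MAX): max(33, 58, 71) = 71
I (MIN): min(30, 30, 71) = 30
Root (MAX): max(40, 46, 30) = 46
MAX picks the child with the highest value: F (value 46).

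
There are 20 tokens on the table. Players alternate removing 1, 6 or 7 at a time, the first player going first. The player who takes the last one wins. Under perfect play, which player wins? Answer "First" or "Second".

Mark each pile size as W (mover wins) or L (mover loses):
i:   0  1  2  3  4  5  6  7  8  9 10 11 12 13 14 15 16 17 18 19 20
     L  W  L  W  L  W  W  W  W  W  W  W  L  W  L  W  L  W  W  W  W
Position 20 is W, so the first player wins.

First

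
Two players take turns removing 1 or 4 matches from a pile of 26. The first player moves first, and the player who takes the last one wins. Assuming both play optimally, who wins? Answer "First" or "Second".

First

W/L table (W = player to move can force a win):
i:   0  1  2  3  4  5  6  7  8  9 10 11 12 13 14 15 16 17 18 19 20 21 22 23 24 25 26
     L  W  L  W  W  L  W  L  W  W  L  W  L  W  W  L  W  L  W  W  L  W  L  W  W  L  W
Position 26 is W, so the first player wins.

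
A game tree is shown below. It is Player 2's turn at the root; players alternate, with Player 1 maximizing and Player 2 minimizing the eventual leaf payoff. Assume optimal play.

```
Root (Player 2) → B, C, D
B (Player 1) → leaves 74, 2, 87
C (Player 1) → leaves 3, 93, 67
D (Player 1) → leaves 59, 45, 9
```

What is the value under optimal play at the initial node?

59

B (Player 1): max(74, 2, 87) = 87
C (Player 1): max(3, 93, 67) = 93
D (Player 1): max(59, 45, 9) = 59
Root (Player 2): min(87, 93, 59) = 59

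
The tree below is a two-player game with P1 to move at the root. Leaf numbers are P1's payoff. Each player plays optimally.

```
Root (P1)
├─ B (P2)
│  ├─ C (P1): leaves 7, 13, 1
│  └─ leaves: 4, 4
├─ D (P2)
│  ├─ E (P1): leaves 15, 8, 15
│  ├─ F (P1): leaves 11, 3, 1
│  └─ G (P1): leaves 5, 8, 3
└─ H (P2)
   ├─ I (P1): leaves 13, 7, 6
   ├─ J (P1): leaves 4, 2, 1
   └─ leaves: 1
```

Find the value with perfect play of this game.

C (P1): max(7, 13, 1) = 13
B (P2): min(13, 4, 4) = 4
E (P1): max(15, 8, 15) = 15
F (P1): max(11, 3, 1) = 11
G (P1): max(5, 8, 3) = 8
D (P2): min(15, 11, 8) = 8
I (P1): max(13, 7, 6) = 13
J (P1): max(4, 2, 1) = 4
H (P2): min(13, 4, 1) = 1
Root (P1): max(4, 8, 1) = 8

8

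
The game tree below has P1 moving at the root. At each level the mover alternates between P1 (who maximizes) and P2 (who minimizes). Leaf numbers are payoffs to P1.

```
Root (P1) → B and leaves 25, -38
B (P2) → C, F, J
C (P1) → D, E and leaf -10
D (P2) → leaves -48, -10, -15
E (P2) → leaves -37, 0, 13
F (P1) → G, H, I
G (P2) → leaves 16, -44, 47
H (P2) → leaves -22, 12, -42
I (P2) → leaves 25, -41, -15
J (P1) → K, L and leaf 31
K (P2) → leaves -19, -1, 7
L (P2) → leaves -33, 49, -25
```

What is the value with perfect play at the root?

25

D (P2): min(-48, -10, -15) = -48
E (P2): min(-37, 0, 13) = -37
C (P1): max(-48, -37, -10) = -10
G (P2): min(16, -44, 47) = -44
H (P2): min(-22, 12, -42) = -42
I (P2): min(25, -41, -15) = -41
F (P1): max(-44, -42, -41) = -41
K (P2): min(-19, -1, 7) = -19
L (P2): min(-33, 49, -25) = -33
J (P1): max(-19, -33, 31) = 31
B (P2): min(-10, -41, 31) = -41
Root (P1): max(-41, 25, -38) = 25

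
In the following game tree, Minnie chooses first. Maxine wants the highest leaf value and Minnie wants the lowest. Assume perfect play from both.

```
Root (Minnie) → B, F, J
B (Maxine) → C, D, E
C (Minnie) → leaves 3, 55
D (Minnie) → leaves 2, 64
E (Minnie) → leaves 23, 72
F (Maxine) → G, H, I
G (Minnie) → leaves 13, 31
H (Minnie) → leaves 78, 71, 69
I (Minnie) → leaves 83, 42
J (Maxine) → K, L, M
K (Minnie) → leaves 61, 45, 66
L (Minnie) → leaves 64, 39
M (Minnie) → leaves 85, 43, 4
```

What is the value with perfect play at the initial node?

C (Minnie): min(3, 55) = 3
D (Minnie): min(2, 64) = 2
E (Minnie): min(23, 72) = 23
B (Maxine): max(3, 2, 23) = 23
G (Minnie): min(13, 31) = 13
H (Minnie): min(78, 71, 69) = 69
I (Minnie): min(83, 42) = 42
F (Maxine): max(13, 69, 42) = 69
K (Minnie): min(61, 45, 66) = 45
L (Minnie): min(64, 39) = 39
M (Minnie): min(85, 43, 4) = 4
J (Maxine): max(45, 39, 4) = 45
Root (Minnie): min(23, 69, 45) = 23

23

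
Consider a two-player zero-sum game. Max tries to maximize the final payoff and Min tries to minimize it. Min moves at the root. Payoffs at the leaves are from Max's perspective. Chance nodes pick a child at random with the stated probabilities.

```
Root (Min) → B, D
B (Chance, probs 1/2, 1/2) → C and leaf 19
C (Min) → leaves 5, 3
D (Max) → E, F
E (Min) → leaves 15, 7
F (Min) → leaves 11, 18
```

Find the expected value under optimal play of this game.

C (Min): min(5, 3) = 3
B (Chance): 1/2·3 + 1/2·19 = 11
E (Min): min(15, 7) = 7
F (Min): min(11, 18) = 11
D (Max): max(7, 11) = 11
Root (Min): min(11, 11) = 11

11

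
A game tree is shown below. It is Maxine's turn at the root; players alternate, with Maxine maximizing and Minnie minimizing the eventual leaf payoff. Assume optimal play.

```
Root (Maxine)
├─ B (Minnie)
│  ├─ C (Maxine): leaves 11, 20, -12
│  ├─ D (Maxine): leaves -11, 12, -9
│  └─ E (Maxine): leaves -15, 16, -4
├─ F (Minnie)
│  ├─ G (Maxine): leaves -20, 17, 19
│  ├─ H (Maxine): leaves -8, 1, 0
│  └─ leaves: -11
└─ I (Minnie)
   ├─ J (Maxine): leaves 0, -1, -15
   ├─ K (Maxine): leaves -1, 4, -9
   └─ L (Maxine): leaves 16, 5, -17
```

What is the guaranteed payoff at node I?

0

J: max(0, -1, -15) = 0
K: max(-1, 4, -9) = 4
L: max(16, 5, -17) = 16
I: min(0, 4, 16) = 0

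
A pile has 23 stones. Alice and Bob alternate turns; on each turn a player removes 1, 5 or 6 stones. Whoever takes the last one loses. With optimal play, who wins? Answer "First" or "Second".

Positions where the player to move wins (W) vs loses (L):
i:   0  1  2  3  4  5  6  7  8  9 10 11 12 13 14 15 16 17 18 19 20 21 22 23
     W  L  W  L  W  L  W  W  W  W  W  W  L  W  L  W  L  W  W  W  W  W  W  L
Position 23 is L, so the second player wins.

Second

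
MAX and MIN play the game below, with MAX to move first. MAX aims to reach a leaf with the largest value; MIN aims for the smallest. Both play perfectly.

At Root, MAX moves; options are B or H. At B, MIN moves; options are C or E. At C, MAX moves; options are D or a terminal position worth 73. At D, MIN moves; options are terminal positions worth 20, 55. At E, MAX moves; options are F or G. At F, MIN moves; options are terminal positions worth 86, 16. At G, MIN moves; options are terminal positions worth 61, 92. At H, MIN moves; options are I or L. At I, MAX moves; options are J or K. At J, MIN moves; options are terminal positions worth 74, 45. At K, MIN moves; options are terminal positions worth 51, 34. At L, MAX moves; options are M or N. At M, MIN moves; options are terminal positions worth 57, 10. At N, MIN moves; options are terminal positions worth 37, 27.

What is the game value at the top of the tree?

D (MIN): min(20, 55) = 20
C (MAX): max(20, 73) = 73
F (MIN): min(86, 16) = 16
G (MIN): min(61, 92) = 61
E (MAX): max(16, 61) = 61
B (MIN): min(73, 61) = 61
J (MIN): min(74, 45) = 45
K (MIN): min(51, 34) = 34
I (MAX): max(45, 34) = 45
M (MIN): min(57, 10) = 10
N (MIN): min(37, 27) = 27
L (MAX): max(10, 27) = 27
H (MIN): min(45, 27) = 27
Root (MAX): max(61, 27) = 61

61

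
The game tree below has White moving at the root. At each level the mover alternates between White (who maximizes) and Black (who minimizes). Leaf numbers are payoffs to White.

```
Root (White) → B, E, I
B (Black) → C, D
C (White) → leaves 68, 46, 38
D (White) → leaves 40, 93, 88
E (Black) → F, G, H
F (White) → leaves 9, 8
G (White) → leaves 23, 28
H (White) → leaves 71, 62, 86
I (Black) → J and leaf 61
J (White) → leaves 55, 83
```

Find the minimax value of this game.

68

C (White): max(68, 46, 38) = 68
D (White): max(40, 93, 88) = 93
B (Black): min(68, 93) = 68
F (White): max(9, 8) = 9
G (White): max(23, 28) = 28
H (White): max(71, 62, 86) = 86
E (Black): min(9, 28, 86) = 9
J (White): max(55, 83) = 83
I (Black): min(83, 61) = 61
Root (White): max(68, 9, 61) = 68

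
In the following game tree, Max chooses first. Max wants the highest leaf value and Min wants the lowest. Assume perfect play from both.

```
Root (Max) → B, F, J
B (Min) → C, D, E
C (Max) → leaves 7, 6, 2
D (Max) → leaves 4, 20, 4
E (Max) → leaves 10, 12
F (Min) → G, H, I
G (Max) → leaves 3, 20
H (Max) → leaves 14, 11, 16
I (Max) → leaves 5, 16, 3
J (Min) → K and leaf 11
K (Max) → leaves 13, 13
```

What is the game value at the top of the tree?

16

C (Max): max(7, 6, 2) = 7
D (Max): max(4, 20, 4) = 20
E (Max): max(10, 12) = 12
B (Min): min(7, 20, 12) = 7
G (Max): max(3, 20) = 20
H (Max): max(14, 11, 16) = 16
I (Max): max(5, 16, 3) = 16
F (Min): min(20, 16, 16) = 16
K (Max): max(13, 13) = 13
J (Min): min(13, 11) = 11
Root (Max): max(7, 16, 11) = 16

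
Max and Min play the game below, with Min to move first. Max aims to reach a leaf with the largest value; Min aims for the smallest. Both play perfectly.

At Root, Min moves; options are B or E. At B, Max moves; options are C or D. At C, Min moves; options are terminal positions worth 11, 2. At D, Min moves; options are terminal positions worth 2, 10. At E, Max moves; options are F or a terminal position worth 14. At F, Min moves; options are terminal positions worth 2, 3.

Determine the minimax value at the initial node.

C (Min): min(11, 2) = 2
D (Min): min(2, 10) = 2
B (Max): max(2, 2) = 2
F (Min): min(2, 3) = 2
E (Max): max(2, 14) = 14
Root (Min): min(2, 14) = 2

2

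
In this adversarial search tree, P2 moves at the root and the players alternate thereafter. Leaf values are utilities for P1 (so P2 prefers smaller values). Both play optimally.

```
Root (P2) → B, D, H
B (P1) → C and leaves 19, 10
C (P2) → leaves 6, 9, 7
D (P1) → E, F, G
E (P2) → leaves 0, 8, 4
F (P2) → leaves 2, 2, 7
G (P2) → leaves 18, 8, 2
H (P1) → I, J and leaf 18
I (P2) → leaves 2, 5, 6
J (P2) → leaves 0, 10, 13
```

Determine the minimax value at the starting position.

2

C (P2): min(6, 9, 7) = 6
B (P1): max(6, 19, 10) = 19
E (P2): min(0, 8, 4) = 0
F (P2): min(2, 2, 7) = 2
G (P2): min(18, 8, 2) = 2
D (P1): max(0, 2, 2) = 2
I (P2): min(2, 5, 6) = 2
J (P2): min(0, 10, 13) = 0
H (P1): max(2, 0, 18) = 18
Root (P2): min(19, 2, 18) = 2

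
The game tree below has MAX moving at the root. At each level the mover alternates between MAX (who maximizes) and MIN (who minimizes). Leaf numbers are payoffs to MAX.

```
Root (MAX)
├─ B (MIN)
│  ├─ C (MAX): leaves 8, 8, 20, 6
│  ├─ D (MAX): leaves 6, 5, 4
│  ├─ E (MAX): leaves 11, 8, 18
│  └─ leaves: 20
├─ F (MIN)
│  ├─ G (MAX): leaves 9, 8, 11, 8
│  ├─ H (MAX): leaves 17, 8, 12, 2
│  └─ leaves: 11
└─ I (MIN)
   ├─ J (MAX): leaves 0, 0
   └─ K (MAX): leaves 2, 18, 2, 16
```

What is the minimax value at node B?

6

C: max(8, 8, 20, 6) = 20
D: max(6, 5, 4) = 6
E: max(11, 8, 18) = 18
B: min(20, 6, 18, 20) = 6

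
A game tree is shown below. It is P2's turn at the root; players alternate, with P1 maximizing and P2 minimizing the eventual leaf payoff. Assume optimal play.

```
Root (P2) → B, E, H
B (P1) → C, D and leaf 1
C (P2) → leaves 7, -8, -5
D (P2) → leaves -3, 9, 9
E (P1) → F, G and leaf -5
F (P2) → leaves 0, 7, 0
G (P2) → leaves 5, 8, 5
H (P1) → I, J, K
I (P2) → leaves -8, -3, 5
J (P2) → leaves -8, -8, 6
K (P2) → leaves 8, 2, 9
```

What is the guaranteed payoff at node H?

I: min(-8, -3, 5) = -8
J: min(-8, -8, 6) = -8
K: min(8, 2, 9) = 2
H: max(-8, -8, 2) = 2

2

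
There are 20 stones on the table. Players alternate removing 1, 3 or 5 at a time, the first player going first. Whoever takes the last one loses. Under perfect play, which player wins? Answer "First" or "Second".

Positions where the player to move wins (W) vs loses (L):
i:   0  1  2  3  4  5  6  7  8  9 10 11 12 13 14 15 16 17 18 19 20
     W  L  W  L  W  L  W  L  W  L  W  L  W  L  W  L  W  L  W  L  W
Position 20 is W, so the first player wins.

First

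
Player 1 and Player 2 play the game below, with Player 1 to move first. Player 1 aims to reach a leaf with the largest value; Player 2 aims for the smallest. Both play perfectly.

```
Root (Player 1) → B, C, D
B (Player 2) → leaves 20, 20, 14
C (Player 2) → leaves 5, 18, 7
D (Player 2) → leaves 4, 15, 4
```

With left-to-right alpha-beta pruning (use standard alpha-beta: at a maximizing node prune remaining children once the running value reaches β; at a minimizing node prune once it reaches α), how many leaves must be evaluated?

5

B [α=-∞,β=+∞]: v=14
C [α=14,β=+∞]: v=5 after child 1 ≤ α → α-cutoff, skip 2
D [α=14,β=+∞]: v=4 after child 1 ≤ α → α-cutoff, skip 2
Root [α=-∞,β=+∞]: v=14
Leaves evaluated: 5 of 9.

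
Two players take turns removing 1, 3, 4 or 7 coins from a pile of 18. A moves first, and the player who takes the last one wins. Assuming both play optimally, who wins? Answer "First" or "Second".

Second

i:   0  1  2  3  4  5  6  7  8  9 10 11 12 13 14 15 16 17 18
     L  W  L  W  W  W  W  W  L  W  L  W  W  W  W  W  L  W  L
Position 18 is L, so the second player wins.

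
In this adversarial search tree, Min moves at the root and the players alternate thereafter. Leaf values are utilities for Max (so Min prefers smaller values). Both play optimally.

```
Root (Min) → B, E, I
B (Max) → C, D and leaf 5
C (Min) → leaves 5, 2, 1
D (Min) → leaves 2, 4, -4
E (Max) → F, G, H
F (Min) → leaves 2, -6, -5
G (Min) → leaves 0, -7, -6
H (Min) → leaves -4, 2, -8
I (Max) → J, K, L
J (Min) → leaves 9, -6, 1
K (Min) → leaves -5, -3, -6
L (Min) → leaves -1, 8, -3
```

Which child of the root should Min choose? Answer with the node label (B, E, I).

E

C (Min): min(5, 2, 1) = 1
D (Min): min(2, 4, -4) = -4
B (Max): max(1, -4, 5) = 5
F (Min): min(2, -6, -5) = -6
G (Min): min(0, -7, -6) = -7
H (Min): min(-4, 2, -8) = -8
E (Max): max(-6, -7, -8) = -6
J (Min): min(9, -6, 1) = -6
K (Min): min(-5, -3, -6) = -6
L (Min): min(-1, 8, -3) = -3
I (Max): max(-6, -6, -3) = -3
Root (Min): min(5, -6, -3) = -6
Min picks the child with the lowest value: E (value -6).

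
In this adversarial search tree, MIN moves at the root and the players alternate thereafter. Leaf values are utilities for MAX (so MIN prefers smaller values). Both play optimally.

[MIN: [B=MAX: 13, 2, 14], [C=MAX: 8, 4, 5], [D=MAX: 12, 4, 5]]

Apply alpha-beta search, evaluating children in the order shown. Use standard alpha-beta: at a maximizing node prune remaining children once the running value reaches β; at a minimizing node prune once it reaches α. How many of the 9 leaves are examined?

7

B [α=-∞,β=+∞]: v=14
C [α=-∞,β=14]: v=8
D [α=-∞,β=8]: v=12 after child 1 ≥ β → β-cutoff, skip 2
Root [α=-∞,β=+∞]: v=8
Leaves evaluated: 7 of 9.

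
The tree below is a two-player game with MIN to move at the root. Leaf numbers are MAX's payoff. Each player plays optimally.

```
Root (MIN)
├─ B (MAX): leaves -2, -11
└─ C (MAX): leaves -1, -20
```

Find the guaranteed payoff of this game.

B (MAX): max(-2, -11) = -2
C (MAX): max(-1, -20) = -1
Root (MIN): min(-2, -1) = -2

-2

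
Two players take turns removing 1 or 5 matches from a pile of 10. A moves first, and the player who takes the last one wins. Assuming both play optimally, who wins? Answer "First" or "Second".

Compute winning (W) and losing (L) positions by backward induction:
i:   0  1  2  3  4  5  6  7  8  9 10
     L  W  L  W  L  W  L  W  L  W  L
Position 10 is L, so the second player wins.

Second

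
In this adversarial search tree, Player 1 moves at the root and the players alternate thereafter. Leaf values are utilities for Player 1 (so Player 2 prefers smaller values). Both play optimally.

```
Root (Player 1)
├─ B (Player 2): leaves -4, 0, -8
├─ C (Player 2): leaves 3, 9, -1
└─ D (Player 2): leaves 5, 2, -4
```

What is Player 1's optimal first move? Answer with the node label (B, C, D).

C

B (Player 2): min(-4, 0, -8) = -8
C (Player 2): min(3, 9, -1) = -1
D (Player 2): min(5, 2, -4) = -4
Root (Player 1): max(-8, -1, -4) = -1
Player 1 picks the child with the highest value: C (value -1).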